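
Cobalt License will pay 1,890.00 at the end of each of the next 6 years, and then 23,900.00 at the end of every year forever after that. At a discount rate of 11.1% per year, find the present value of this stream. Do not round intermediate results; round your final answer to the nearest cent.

122468.80

PV of 6-year annuity: 1,890.00 × [1 − (1+0.111)^−6] / 0.111 = 7972.73554
Perpetuity value at year 6: 23,900.00 / 0.111 = 215315.31532
PV of perpetuity: 215315.31532 / (1+0.111)^6 = 114496.06695
Total PV = 7972.73554 + 114496.06695 = 122468.80249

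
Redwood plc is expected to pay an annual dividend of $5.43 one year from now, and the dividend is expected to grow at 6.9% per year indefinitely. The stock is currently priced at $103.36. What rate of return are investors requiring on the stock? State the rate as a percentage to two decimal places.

12.15%

P = D₁/(r − g) ⇒ r = D₁/P + g = $5.4300/$103.36 + 0.069 = 0.052535 + 0.069 = 0.121535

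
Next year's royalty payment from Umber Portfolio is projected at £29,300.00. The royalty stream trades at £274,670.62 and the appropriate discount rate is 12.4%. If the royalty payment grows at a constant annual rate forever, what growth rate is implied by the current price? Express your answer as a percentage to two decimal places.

P = D₁/(r−g) ⇒ g = r − D₁/P = 0.124 − £29,300.00/£274,670.62 = 0.017327

1.73%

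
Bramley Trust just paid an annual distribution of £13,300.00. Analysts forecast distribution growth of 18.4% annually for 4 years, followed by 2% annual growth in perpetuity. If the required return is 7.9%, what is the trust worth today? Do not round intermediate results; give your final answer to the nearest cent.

£400830.12

D_1 = 15747.20000
D_2 = 18644.68480
D_3 = 22075.30680
D_4 = 26137.16325
Terminal value at year 4: TV = D_4×(1+g_2)/(r−g_2) = 26659.90652/0.059 = 451862.82237
P_0 = D_1/(1+r)^1 + D_2/(1+r)^2 + D_3/(1+r)^3 + D_4/(1+r)^4 + TV/(1+r)^4
    = 14594.25394 + 16014.45474 + 17572.85858 + 19282.91433 + 333365.63758 = 400830.11917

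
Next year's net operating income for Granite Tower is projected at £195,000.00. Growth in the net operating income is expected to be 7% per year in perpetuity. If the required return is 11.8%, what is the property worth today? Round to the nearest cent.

Growing perpetuity: P = D₁ / (r − g) = £195,000.0000 / (0.118 − 0.07) = £4,062,500.00

£4062500.00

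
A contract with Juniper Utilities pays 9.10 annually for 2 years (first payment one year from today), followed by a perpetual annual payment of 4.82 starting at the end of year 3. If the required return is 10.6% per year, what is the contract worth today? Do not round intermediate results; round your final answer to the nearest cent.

52.84

PV of 2-year annuity: 9.10 × [1 − (1+0.106)^−2] / 0.106 = 15.66713
Perpetuity value at year 2: 4.82 / 0.106 = 45.47170
PV of perpetuity: 45.47170 / (1+0.106)^2 = 37.17328
Total PV = 15.66713 + 37.17328 = 52.84042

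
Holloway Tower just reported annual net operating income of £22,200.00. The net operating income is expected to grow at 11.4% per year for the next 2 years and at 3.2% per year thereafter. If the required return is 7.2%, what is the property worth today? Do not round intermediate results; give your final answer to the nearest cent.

£665563.04

D_1 = 24730.80000
D_2 = 27550.11120
Terminal value at year 2: TV = D_2×(1+g_2)/(r−g_2) = 28431.71476/0.04 = 710792.86896
P_0 = D_1/(1+r)^1 + D_2/(1+r)^2 + TV/(1+r)^2
    = 23069.77612 + 23973.62929 + 618519.63564 = 665563.04104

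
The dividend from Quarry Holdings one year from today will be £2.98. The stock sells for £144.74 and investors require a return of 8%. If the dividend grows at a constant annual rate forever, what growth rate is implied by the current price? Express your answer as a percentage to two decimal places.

5.94%

P = D₁/(r−g) ⇒ g = r − D₁/P = 0.08 − £2.98/£144.74 = 0.059411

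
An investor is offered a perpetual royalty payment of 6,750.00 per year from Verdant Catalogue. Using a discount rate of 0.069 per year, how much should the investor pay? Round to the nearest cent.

Level perpetuity: PV = C / r = 6,750.00 / 0.069 = 97,826.09

97826.09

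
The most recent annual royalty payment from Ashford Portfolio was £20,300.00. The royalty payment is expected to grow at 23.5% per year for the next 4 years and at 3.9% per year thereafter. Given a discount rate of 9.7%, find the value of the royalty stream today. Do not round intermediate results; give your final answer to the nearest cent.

£694307.26

D_1 = 25070.50000
D_2 = 30962.06750
D_3 = 38238.15336
D_4 = 47224.11940
Terminal value at year 4: TV = D_4×(1+g_2)/(r−g_2) = 49065.86006/0.058 = 845963.10447
P_0 = D_1/(1+r)^1 + D_2/(1+r)^2 + D_3/(1+r)^3 + D_4/(1+r)^4 + TV/(1+r)^4
    = 22853.69189 + 25728.63216 + 28965.23311 + 32608.99078 + 584150.71417 = 694307.26211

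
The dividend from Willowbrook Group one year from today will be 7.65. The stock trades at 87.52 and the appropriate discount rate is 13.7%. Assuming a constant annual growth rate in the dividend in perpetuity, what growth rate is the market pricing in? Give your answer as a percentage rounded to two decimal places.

P = D₁/(r−g) ⇒ g = r − D₁/P = 0.137 − 7.65/87.52 = 0.049591

4.96%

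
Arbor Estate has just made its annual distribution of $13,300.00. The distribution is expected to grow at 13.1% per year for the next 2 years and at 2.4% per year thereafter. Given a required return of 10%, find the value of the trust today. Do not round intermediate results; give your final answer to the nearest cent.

D_1 = 15042.30000
D_2 = 17012.84130
Terminal value at year 2: TV = D_2×(1+g_2)/(r−g_2) = 17421.14949/0.076 = 229225.65120
P_0 = D_1/(1+r)^1 + D_2/(1+r)^2 + TV/(1+r)^2
    = 13674.81818 + 14060.19942 + 189442.68694 = 217177.70455

$217177.70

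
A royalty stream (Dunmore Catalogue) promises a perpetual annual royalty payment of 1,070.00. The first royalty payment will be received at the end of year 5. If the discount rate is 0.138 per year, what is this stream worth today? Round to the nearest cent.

Value at end of year 4: C / r = 1,070.00 / 0.138 = 7,753.6232
Discount to today: PV = 7,753.6232 / (1 + 0.138)^4 = 7,753.6232 / 1.677139 = 4,623.13

4623.13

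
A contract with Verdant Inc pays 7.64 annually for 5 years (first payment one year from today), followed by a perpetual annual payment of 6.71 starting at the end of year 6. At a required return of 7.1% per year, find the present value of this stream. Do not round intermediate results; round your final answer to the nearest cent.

PV of 5-year annuity: 7.64 × [1 − (1+0.071)^−5] / 0.071 = 31.24181
Perpetuity value at year 5: 6.71 / 0.071 = 94.50704
PV of perpetuity: 94.50704 / (1+0.071)^5 = 67.06823
Total PV = 31.24181 + 67.06823 = 98.31004

98.31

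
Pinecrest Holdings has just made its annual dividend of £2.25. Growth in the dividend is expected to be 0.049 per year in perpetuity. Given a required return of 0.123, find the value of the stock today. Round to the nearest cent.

D₁ = D₀ × (1 + g) = £2.25 × 1.049 = £2.3603
Growing perpetuity: P = D₁ / (r − g) = £2.3603 / (0.123 − 0.049) = £31.90

£31.90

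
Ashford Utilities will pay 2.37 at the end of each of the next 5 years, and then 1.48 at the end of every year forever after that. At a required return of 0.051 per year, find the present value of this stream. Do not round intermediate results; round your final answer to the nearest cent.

PV of 5-year annuity: 2.37 × [1 − (1+0.051)^−5] / 0.051 = 10.23256
Perpetuity value at year 5: 1.48 / 0.051 = 29.01961
PV of perpetuity: 29.01961 / (1+0.051)^5 = 22.62966
Total PV = 10.23256 + 22.62966 = 32.86221

32.86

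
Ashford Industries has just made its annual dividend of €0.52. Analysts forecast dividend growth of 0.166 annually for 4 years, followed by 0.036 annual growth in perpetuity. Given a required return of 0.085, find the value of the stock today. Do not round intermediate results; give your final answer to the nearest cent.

€17.16

D_1 = 0.60632
D_2 = 0.70697
D_3 = 0.82433
D_4 = 0.96116
Terminal value at year 4: TV = D_4×(1+g_2)/(r−g_2) = 0.99577/0.049 = 20.32176
P_0 = D_1/(1+r)^1 + D_2/(1+r)^2 + D_3/(1+r)^3 + D_4/(1+r)^4 + TV/(1+r)^4
    = 0.55882 + 0.60054 + 0.64537 + 0.69355 + 14.66366 = 17.16194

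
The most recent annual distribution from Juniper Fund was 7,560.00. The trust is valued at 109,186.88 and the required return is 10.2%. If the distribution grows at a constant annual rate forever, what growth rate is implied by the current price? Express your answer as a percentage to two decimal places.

3.06%

P = D₀(1+g)/(r−g) ⇒ P(r−g) = D₀(1+g) ⇒ g(P+D₀) = P·r − D₀
g = (P·r − D₀)/(P + D₀) = (109,186.88×0.102 − 7,560.00) / (109,186.88 + 7,560.00) = 0.030639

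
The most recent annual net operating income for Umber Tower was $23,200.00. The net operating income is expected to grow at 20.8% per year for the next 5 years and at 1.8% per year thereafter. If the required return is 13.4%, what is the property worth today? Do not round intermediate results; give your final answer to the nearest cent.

D_1 = 28025.60000
D_2 = 33854.92480
D_3 = 40896.74916
D_4 = 49403.27298
D_5 = 59679.15376
Terminal value at year 5: TV = D_5×(1+g_2)/(r−g_2) = 60753.37853/0.116 = 523736.02182
P_0 = D_1/(1+r)^1 + D_2/(1+r)^2 + D_3/(1+r)^3 + D_4/(1+r)^4 + D_5/(1+r)^5 + TV/(1+r)^5
    = 24713.93298 + 26326.65877 + 28044.62415 + 29874.69663 + 31824.19182 + 279284.71789 = 420068.82224

$420068.82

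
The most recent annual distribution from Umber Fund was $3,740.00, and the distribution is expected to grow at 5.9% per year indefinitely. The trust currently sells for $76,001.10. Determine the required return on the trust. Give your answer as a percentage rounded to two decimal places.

11.11%

D₁ = $3,740.00 × 1.059 = $3,960.6600
P = D₁/(r − g) ⇒ r = D₁/P + g = $3,960.6600/$76,001.10 + 0.059 = 0.052113 + 0.059 = 0.111113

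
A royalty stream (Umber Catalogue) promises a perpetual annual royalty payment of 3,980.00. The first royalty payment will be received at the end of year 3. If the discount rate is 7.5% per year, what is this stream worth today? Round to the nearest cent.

45920.32

Value at end of year 2: C / r = 3,980.00 / 0.075 = 53,066.6667
Discount to today: PV = 53,066.6667 / (1 + 0.075)^2 = 53,066.6667 / 1.155625 = 45,920.32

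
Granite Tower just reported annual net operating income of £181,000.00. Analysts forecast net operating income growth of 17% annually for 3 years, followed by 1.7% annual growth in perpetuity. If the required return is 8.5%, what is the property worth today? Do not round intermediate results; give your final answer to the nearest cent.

£4026977.26

D_1 = 211770.00000
D_2 = 247770.90000
D_3 = 289891.95300
Terminal value at year 3: TV = D_3×(1+g_2)/(r−g_2) = 294820.11620/0.068 = 4335589.94413
P_0 = D_1/(1+r)^1 + D_2/(1+r)^2 + D_3/(1+r)^3 + TV/(1+r)^3
    = 195179.72350 + 210470.30092 + 226958.75767 + 3394368.47874 = 4026977.26083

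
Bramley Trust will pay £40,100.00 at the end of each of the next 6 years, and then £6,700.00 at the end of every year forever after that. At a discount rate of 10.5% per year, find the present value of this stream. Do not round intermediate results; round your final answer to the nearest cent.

£207168.32

PV of 6-year annuity: £40,100.00 × [1 − (1+0.105)^−6] / 0.105 = 172116.39345
Perpetuity value at year 6: £6,700.00 / 0.105 = 63809.52381
PV of perpetuity: 63809.52381 / (1+0.105)^6 = 35051.92191
Total PV = 172116.39345 + 35051.92191 = 207168.31536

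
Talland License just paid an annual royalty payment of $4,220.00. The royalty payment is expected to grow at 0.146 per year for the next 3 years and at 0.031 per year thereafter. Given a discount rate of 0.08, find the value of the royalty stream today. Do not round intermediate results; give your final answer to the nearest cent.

D_1 = 4836.12000
D_2 = 5542.19352
D_3 = 6351.35377
Terminal value at year 3: TV = D_3×(1+g_2)/(r−g_2) = 6548.24574/0.049 = 133637.66818
P_0 = D_1/(1+r)^1 + D_2/(1+r)^2 + D_3/(1+r)^3 + TV/(1+r)^3
    = 4477.88889 + 4751.53765 + 5041.90940 + 106085.88962 = 120357.22556

$120357.23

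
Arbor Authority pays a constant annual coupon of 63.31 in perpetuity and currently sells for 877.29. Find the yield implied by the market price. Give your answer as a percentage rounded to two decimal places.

P = C/r ⇒ r = C/P = 63.31/877.29 = 0.072165

7.22%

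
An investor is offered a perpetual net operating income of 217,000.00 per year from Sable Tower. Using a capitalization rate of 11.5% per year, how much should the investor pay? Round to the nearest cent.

1886956.52

Level perpetuity: PV = C / r = 217,000.00 / 0.115 = 1,886,956.52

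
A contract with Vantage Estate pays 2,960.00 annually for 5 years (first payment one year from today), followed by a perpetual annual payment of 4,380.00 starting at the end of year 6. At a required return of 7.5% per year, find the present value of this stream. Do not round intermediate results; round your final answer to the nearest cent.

52654.84

PV of 5-year annuity: 2,960.00 × [1 − (1+0.075)^−5] / 0.075 = 11975.81931
Perpetuity value at year 5: 4,380.00 / 0.075 = 58400.00000
PV of perpetuity: 58400.00000 / (1+0.075)^5 = 40679.02413
Total PV = 11975.81931 + 40679.02413 = 52654.84344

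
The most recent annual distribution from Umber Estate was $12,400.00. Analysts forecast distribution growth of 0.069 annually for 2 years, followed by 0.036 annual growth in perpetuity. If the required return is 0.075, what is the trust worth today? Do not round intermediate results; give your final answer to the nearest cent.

D_1 = 13255.60000
D_2 = 14170.23640
Terminal value at year 2: TV = D_2×(1+g_2)/(r−g_2) = 14680.36491/0.039 = 376419.61309
P_0 = D_1/(1+r)^1 + D_2/(1+r)^2 + TV/(1+r)^2
    = 12330.79070 + 12261.96768 + 325728.16708 = 350320.92546

$350320.93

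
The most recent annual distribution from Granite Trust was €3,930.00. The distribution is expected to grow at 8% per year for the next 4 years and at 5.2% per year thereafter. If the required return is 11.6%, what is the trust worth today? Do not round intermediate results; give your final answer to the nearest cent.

D_1 = 4244.40000
D_2 = 4583.95200
D_3 = 4950.66816
D_4 = 5346.72161
Terminal value at year 4: TV = D_4×(1+g_2)/(r−g_2) = 5624.75114/0.064 = 87886.73651
P_0 = D_1/(1+r)^1 + D_2/(1+r)^2 + D_3/(1+r)^3 + D_4/(1+r)^4 + TV/(1+r)^4
    = 3803.22581 + 3680.54110 + 3561.81397 + 3446.91675 + 56658.69401 = 71151.19164

€71151.19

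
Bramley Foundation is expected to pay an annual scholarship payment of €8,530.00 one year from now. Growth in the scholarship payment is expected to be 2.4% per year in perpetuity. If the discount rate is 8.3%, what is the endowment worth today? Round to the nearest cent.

Growing perpetuity: P = D₁ / (r − g) = €8,530.0000 / (0.083 − 0.024) = €144,576.27

€144576.27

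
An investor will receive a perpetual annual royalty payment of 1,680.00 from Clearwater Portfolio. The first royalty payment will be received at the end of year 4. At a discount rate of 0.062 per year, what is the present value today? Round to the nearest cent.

22622.68

Value at end of year 3: C / r = 1,680.00 / 0.062 = 27,096.7742
Discount to today: PV = 27,096.7742 / (1 + 0.062)^3 = 27,096.7742 / 1.197770 = 22,622.68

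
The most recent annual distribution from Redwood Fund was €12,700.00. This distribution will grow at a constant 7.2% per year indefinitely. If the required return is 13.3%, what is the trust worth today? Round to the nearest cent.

D₁ = D₀ × (1 + g) = €12,700.00 × 1.072 = €13,614.4000
Growing perpetuity: P = D₁ / (r − g) = €13,614.4000 / (0.133 − 0.072) = €223,186.89

€223186.89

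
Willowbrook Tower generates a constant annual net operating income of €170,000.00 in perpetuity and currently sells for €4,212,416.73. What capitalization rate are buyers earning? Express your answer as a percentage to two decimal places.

P = C/r ⇒ r = C/P = €170,000.00/€4,212,416.73 = 0.040357

4.04%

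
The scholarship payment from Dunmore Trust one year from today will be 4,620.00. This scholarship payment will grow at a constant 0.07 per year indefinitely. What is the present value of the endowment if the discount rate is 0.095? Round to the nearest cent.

Growing perpetuity: P = D₁ / (r − g) = 4,620.0000 / (0.095 − 0.07) = 184,800.00

184800.00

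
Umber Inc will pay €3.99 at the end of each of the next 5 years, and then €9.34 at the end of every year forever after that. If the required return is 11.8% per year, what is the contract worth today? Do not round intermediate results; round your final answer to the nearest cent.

PV of 5-year annuity: €3.99 × [1 − (1+0.118)^−5] / 0.118 = 14.45461
Perpetuity value at year 5: €9.34 / 0.118 = 79.15254
PV of perpetuity: 79.15254 / (1+0.118)^5 = 45.31645
Total PV = 14.45461 + 45.31645 = 59.77105

€59.77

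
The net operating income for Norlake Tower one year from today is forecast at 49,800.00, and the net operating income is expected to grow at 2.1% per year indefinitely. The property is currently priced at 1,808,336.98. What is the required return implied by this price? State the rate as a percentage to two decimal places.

P = D₁/(r − g) ⇒ r = D₁/P + g = 49,800.0000/1,808,336.98 + 0.021 = 0.027539 + 0.021 = 0.048539

4.85%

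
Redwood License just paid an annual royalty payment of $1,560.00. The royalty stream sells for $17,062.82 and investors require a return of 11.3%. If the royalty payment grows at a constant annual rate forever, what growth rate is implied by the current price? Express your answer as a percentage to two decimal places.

1.98%

P = D₀(1+g)/(r−g) ⇒ P(r−g) = D₀(1+g) ⇒ g(P+D₀) = P·r − D₀
g = (P·r − D₀)/(P + D₀) = ($17,062.82×0.113 − $1,560.00) / ($17,062.82 + $1,560.00) = 0.019766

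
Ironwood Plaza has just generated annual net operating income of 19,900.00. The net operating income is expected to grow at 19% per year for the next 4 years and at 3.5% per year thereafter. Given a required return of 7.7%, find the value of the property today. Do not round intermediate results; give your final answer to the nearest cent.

833706.17

D_1 = 23681.00000
D_2 = 28180.39000
D_3 = 33534.66410
D_4 = 39906.25028
Terminal value at year 4: TV = D_4×(1+g_2)/(r−g_2) = 41302.96904/0.042 = 983404.02473
P_0 = D_1/(1+r)^1 + D_2/(1+r)^2 + D_3/(1+r)^3 + D_4/(1+r)^4 + TV/(1+r)^4
    = 21987.92943 + 24294.92667 + 26843.97655 + 29660.47548 + 730918.85999 = 833706.16812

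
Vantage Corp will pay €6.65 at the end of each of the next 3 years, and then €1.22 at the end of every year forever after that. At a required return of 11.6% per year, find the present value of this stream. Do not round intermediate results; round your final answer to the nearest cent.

€23.65

PV of 3-year annuity: €6.65 × [1 − (1+0.116)^−3] / 0.116 = 16.08261
Perpetuity value at year 3: €1.22 / 0.116 = 10.51724
PV of perpetuity: 10.51724 / (1+0.116)^3 = 7.56675
Total PV = 16.08261 + 7.56675 = 23.64936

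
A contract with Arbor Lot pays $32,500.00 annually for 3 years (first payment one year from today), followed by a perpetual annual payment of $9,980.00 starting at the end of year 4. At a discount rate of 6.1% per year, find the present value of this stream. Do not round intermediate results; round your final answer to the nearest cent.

PV of 3-year annuity: $32,500.00 × [1 − (1+0.061)^−3] / 0.061 = 86712.40897
Perpetuity value at year 3: $9,980.00 / 0.061 = 163606.55738
PV of perpetuity: 163606.55738 / (1+0.061)^3 = 136979.17764
Total PV = 86712.40897 + 136979.17764 = 223691.58661

$223691.59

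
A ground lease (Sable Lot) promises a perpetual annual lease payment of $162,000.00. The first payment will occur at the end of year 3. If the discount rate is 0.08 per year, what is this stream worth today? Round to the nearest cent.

$1736111.11

Value at end of year 2: C / r = $162,000.00 / 0.08 = $2,025,000.0000
Discount to today: PV = $2,025,000.0000 / (1 + 0.08)^2 = $2,025,000.0000 / 1.166400 = $1,736,111.11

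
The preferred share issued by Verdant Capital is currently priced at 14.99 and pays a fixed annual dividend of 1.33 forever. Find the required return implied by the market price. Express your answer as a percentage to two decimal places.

P = C/r ⇒ r = C/P = 1.33/14.99 = 0.088726

8.87%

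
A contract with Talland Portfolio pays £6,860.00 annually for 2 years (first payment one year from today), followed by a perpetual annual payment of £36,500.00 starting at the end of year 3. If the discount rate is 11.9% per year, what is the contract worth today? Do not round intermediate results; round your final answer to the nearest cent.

£256563.68

PV of 2-year annuity: £6,860.00 × [1 − (1+0.119)^−2] / 0.119 = 11609.00236
Perpetuity value at year 2: £36,500.00 / 0.119 = 306722.68908
PV of perpetuity: 306722.68908 / (1+0.119)^2 = 244954.67362
Total PV = 11609.00236 + 244954.67362 = 256563.67598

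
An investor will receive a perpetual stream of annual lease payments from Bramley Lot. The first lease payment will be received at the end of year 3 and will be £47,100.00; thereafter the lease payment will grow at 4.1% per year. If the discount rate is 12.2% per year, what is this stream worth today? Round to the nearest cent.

Value at end of year 2: C₁ / (r − g) = £47,100.00 / (0.122 − 0.041) = £581,481.4815
Discount to today: PV = £581,481.4815 / (1 + 0.122)^2 = £581,481.4815 / 1.258884 = £461,902.35

£461902.35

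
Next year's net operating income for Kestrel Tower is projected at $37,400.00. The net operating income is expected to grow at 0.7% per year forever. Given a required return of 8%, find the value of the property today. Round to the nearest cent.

$512328.77

Growing perpetuity: P = D₁ / (r − g) = $37,400.0000 / (0.08 − 0.007) = $512,328.77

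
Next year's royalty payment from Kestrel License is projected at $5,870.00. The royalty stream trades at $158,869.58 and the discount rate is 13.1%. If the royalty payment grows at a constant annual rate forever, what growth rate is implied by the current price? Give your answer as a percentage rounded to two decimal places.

P = D₁/(r−g) ⇒ g = r − D₁/P = 0.131 − $5,870.00/$158,869.58 = 0.094051

9.41%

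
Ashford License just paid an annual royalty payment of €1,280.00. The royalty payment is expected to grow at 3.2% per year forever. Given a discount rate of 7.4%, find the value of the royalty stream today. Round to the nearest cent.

€31451.43

D₁ = D₀ × (1 + g) = €1,280.00 × 1.032 = €1,320.9600
Growing perpetuity: P = D₁ / (r − g) = €1,320.9600 / (0.074 − 0.032) = €31,451.43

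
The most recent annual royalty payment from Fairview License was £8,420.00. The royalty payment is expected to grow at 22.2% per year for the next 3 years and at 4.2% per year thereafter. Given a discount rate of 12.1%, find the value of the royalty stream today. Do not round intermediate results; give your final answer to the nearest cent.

D_1 = 10289.24000
D_2 = 12573.45128
D_3 = 15364.75746
Terminal value at year 3: TV = D_3×(1+g_2)/(r−g_2) = 16010.07728/0.079 = 202659.20605
P_0 = D_1/(1+r)^1 + D_2/(1+r)^2 + D_3/(1+r)^3 + TV/(1+r)^3
    = 9178.62623 + 10005.60326 + 10907.08936 + 143863.12807 = 173954.44692

£173954.45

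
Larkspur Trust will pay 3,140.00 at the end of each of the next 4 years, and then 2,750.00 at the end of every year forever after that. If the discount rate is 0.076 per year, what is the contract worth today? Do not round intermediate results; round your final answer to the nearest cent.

37487.53

PV of 4-year annuity: 3,140.00 × [1 − (1+0.076)^−4] / 0.076 = 10493.35269
Perpetuity value at year 4: 2,750.00 / 0.076 = 36184.21053
PV of perpetuity: 36184.21053 / (1+0.076)^4 = 26994.17234
Total PV = 10493.35269 + 26994.17234 = 37487.52503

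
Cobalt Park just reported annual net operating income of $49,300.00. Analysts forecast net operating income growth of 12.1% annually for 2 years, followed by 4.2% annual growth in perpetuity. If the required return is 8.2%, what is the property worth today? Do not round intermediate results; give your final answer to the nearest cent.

D_1 = 55265.30000
D_2 = 61952.40130
Terminal value at year 2: TV = D_2×(1+g_2)/(r−g_2) = 64554.40215/0.04 = 1613860.05386
P_0 = D_1/(1+r)^1 + D_2/(1+r)^2 + TV/(1+r)^2
    = 51076.98706 + 52918.02449 + 1378514.53790 = 1482509.54945

$1482509.55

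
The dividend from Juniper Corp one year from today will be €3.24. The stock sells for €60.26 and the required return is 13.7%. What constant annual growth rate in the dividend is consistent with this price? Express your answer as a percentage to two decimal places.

8.32%

P = D₁/(r−g) ⇒ g = r − D₁/P = 0.137 − €3.24/€60.26 = 0.083233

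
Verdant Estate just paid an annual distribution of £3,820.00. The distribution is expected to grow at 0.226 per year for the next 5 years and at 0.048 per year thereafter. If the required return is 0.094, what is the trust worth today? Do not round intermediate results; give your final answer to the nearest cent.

D_1 = 4683.32000
D_2 = 5741.75032
D_3 = 7039.38589
D_4 = 8630.28710
D_5 = 10580.73199
Terminal value at year 5: TV = D_5×(1+g_2)/(r−g_2) = 11088.60712/0.046 = 241056.67663
P_0 = D_1/(1+r)^1 + D_2/(1+r)^2 + D_3/(1+r)^3 + D_4/(1+r)^4 + D_5/(1+r)^5 + TV/(1+r)^5
    = 4280.91408 + 4797.44119 + 5376.29149 + 6024.98480 + 6751.94823 + 153826.99450 = 181058.57429

£181058.57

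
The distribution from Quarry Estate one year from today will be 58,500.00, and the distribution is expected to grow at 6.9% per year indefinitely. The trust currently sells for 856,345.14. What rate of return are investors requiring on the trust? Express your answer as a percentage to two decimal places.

P = D₁/(r − g) ⇒ r = D₁/P + g = 58,500.0000/856,345.14 + 0.069 = 0.068314 + 0.069 = 0.137314

13.73%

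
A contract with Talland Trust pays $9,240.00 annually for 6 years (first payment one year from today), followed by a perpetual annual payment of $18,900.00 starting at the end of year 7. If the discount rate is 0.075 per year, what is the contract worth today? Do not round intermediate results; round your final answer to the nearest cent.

$206657.44

PV of 6-year annuity: $9,240.00 × [1 − (1+0.075)^−6] / 0.075 = 43371.14093
Perpetuity value at year 6: $18,900.00 / 0.075 = 252000.00000
PV of perpetuity: 252000.00000 / (1+0.075)^6 = 163286.30265
Total PV = 43371.14093 + 163286.30265 = 206657.44358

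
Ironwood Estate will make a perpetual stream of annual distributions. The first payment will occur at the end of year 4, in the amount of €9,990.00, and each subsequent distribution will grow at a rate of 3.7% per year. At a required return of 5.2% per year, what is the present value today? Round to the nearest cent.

Value at end of year 3: C₁ / (r − g) = €9,990.00 / (0.052 − 0.037) = €666,000.0000
Discount to today: PV = €666,000.0000 / (1 + 0.052)^3 = €666,000.0000 / 1.164253 = €572,040.81

€572040.81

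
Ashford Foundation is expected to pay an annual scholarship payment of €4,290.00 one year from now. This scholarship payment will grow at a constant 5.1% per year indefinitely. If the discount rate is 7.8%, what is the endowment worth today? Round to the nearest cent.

Growing perpetuity: P = D₁ / (r − g) = €4,290.0000 / (0.078 − 0.051) = €158,888.89

€158888.89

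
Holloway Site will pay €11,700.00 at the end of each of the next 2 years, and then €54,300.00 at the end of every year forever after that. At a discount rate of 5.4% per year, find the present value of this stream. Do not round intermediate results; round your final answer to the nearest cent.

€926791.36

PV of 2-year annuity: €11,700.00 × [1 − (1+0.054)^−2] / 0.054 = 21632.41865
Perpetuity value at year 2: €54,300.00 / 0.054 = 1005555.55556
PV of perpetuity: 1005555.55556 / (1+0.054)^2 = 905158.94591
Total PV = 21632.41865 + 905158.94591 = 926791.36456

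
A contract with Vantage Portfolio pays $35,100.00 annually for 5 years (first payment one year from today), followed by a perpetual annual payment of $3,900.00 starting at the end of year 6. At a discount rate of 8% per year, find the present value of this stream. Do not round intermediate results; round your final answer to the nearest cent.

PV of 5-year annuity: $35,100.00 × [1 − (1+0.08)^−5] / 0.08 = 140144.12230
Perpetuity value at year 5: $3,900.00 / 0.08 = 48750.00000
PV of perpetuity: 48750.00000 / (1+0.08)^5 = 33178.43086
Total PV = 140144.12230 + 33178.43086 = 173322.55316

$173322.55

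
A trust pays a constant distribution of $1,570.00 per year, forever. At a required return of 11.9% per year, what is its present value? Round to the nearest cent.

Level perpetuity: PV = C / r = $1,570.00 / 0.119 = $13,193.28

$13193.28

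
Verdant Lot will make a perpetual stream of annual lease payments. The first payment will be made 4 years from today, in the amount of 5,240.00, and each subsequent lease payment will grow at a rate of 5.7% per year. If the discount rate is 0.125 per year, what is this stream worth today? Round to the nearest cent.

54120.87

Value at end of year 3: C₁ / (r − g) = 5,240.00 / (0.125 − 0.057) = 77,058.8235
Discount to today: PV = 77,058.8235 / (1 + 0.125)^3 = 77,058.8235 / 1.423828 = 54,120.87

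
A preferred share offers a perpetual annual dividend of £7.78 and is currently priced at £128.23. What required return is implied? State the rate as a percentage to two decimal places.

P = C/r ⇒ r = C/P = £7.78/£128.23 = 0.060672

6.07%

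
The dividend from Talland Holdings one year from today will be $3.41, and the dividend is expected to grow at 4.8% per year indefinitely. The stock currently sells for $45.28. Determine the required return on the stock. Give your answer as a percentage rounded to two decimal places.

12.33%

P = D₁/(r − g) ⇒ r = D₁/P + g = $3.4100/$45.28 + 0.048 = 0.075309 + 0.048 = 0.123309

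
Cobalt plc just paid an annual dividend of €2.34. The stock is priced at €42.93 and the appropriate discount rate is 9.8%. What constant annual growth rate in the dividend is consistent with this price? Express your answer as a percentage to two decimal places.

4.12%

P = D₀(1+g)/(r−g) ⇒ P(r−g) = D₀(1+g) ⇒ g(P+D₀) = P·r − D₀
g = (P·r − D₀)/(P + D₀) = (€42.93×0.098 − €2.34) / (€42.93 + €2.34) = 0.041245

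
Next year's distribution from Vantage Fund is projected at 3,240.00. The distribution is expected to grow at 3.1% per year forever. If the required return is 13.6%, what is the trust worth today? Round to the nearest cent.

Growing perpetuity: P = D₁ / (r − g) = 3,240.0000 / (0.136 − 0.031) = 30,857.14

30857.14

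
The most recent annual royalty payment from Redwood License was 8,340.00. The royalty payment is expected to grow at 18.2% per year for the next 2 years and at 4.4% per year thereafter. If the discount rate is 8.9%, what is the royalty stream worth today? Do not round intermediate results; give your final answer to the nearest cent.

246824.18

D_1 = 9857.88000
D_2 = 11652.01416
Terminal value at year 2: TV = D_2×(1+g_2)/(r−g_2) = 12164.70278/0.045 = 270326.72851
P_0 = D_1/(1+r)^1 + D_2/(1+r)^2 + TV/(1+r)^2
    = 9052.23140 + 9825.28698 + 227946.65792 = 246824.17631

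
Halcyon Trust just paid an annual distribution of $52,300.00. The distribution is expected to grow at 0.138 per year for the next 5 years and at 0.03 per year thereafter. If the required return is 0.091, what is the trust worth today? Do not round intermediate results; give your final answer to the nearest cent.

D_1 = 59517.40000
D_2 = 67730.80120
D_3 = 77077.65177
D_4 = 87714.36771
D_5 = 99818.95045
Terminal value at year 5: TV = D_5×(1+g_2)/(r−g_2) = 102813.51897/0.061 = 1685467.52404
P_0 = D_1/(1+r)^1 + D_2/(1+r)^2 + D_3/(1+r)^3 + D_4/(1+r)^4 + D_5/(1+r)^5 + TV/(1+r)^5
    = 54553.07058 + 56903.20286 + 59354.57823 + 61911.55823 + 64578.69227 + 1090427.09896 = 1387728.20113

$1387728.20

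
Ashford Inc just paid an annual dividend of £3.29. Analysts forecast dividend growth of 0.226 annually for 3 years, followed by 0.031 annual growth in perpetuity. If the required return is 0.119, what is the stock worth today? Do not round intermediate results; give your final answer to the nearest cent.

£62.57

D_1 = 4.03354
D_2 = 4.94512
D_3 = 6.06272
Terminal value at year 3: TV = D_3×(1+g_2)/(r−g_2) = 6.25066/0.088 = 71.03024
P_0 = D_1/(1+r)^1 + D_2/(1+r)^2 + D_3/(1+r)^3 + TV/(1+r)^3
    = 3.60459 + 3.94927 + 4.32690 + 50.69359 = 62.57435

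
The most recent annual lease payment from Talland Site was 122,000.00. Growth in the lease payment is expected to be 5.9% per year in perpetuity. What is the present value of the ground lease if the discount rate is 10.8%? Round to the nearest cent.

D₁ = D₀ × (1 + g) = 122,000.00 × 1.059 = 129,198.0000
Growing perpetuity: P = D₁ / (r − g) = 129,198.0000 / (0.108 − 0.059) = 2,636,693.88

2636693.88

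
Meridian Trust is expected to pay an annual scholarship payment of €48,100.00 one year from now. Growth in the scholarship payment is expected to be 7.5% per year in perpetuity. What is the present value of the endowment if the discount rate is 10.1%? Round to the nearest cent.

Growing perpetuity: P = D₁ / (r − g) = €48,100.0000 / (0.101 − 0.075) = €1,850,000.00

€1850000.00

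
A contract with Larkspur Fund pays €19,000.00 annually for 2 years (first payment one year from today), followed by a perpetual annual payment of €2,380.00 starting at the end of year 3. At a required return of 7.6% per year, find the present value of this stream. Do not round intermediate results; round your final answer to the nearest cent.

PV of 2-year annuity: €19,000.00 × [1 − (1+0.076)^−2] / 0.076 = 34068.76632
Perpetuity value at year 2: €2,380.00 / 0.076 = 31315.78947
PV of perpetuity: 31315.78947 / (1+0.076)^2 = 27048.22822
Total PV = 34068.76632 + 27048.22822 = 61116.99454

€61116.99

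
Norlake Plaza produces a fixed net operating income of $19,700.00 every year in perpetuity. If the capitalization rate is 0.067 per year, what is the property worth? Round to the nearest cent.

$294029.85

Level perpetuity: PV = C / r = $19,700.00 / 0.067 = $294,029.85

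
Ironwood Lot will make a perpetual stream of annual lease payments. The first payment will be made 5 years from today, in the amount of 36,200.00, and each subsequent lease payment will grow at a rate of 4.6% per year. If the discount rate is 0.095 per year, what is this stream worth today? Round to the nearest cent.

Value at end of year 4: C₁ / (r − g) = 36,200.00 / (0.095 − 0.046) = 738,775.5102
Discount to today: PV = 738,775.5102 / (1 + 0.095)^4 = 738,775.5102 / 1.437661 = 513,873.25

513873.25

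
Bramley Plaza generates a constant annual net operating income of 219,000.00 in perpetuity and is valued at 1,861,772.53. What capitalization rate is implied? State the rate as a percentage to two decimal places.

11.76%

P = C/r ⇒ r = C/P = 219,000.00/1,861,772.53 = 0.117630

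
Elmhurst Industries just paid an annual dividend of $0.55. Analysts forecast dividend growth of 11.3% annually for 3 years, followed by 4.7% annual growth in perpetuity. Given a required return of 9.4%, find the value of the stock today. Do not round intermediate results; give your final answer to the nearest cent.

$14.61

D_1 = 0.61215
D_2 = 0.68132
D_3 = 0.75831
Terminal value at year 3: TV = D_3×(1+g_2)/(r−g_2) = 0.79395/0.047 = 16.89262
P_0 = D_1/(1+r)^1 + D_2/(1+r)^2 + D_3/(1+r)^3 + TV/(1+r)^3
    = 0.55955 + 0.56927 + 0.57916 + 12.90164 = 14.60962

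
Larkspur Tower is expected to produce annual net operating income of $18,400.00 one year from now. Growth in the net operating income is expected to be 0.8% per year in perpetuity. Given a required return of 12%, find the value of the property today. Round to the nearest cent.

Growing perpetuity: P = D₁ / (r − g) = $18,400.0000 / (0.12 − 0.008) = $164,285.71

$164285.71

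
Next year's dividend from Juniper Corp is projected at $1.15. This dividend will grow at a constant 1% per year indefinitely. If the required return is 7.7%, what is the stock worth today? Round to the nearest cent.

Growing perpetuity: P = D₁ / (r − g) = $1.1500 / (0.077 − 0.01) = $17.16

$17.16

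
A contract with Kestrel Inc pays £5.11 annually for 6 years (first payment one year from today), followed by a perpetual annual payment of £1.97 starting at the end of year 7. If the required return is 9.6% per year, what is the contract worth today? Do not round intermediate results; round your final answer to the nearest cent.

£34.36

PV of 6-year annuity: £5.11 × [1 − (1+0.096)^−6] / 0.096 = 22.51871
Perpetuity value at year 6: £1.97 / 0.096 = 20.52083
PV of perpetuity: 20.52083 / (1+0.096)^6 = 11.83945
Total PV = 22.51871 + 11.83945 = 34.35816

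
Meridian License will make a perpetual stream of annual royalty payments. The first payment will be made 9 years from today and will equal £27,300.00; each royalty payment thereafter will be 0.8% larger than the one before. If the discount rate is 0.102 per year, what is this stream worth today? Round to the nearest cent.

Value at end of year 8: C₁ / (r − g) = £27,300.00 / (0.102 − 0.008) = £290,425.5319
Discount to today: PV = £290,425.5319 / (1 + 0.102)^8 = £290,425.5319 / 2.174967 = £133,530.98

£133530.98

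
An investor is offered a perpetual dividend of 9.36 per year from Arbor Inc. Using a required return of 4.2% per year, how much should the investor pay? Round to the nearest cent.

222.86

Level perpetuity: PV = C / r = 9.36 / 0.042 = 222.86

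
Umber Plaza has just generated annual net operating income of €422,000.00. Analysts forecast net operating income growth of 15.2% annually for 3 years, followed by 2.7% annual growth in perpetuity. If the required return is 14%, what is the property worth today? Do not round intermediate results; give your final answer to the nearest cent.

D_1 = 486144.00000
D_2 = 560037.88800
D_3 = 645163.64698
Terminal value at year 3: TV = D_3×(1+g_2)/(r−g_2) = 662583.06544/0.113 = 5863566.95083
P_0 = D_1/(1+r)^1 + D_2/(1+r)^2 + D_3/(1+r)^3 + TV/(1+r)^3
    = 426442.10526 + 430930.96953 + 435467.08500 + 3957740.67516 = 5250580.83495

€5250580.83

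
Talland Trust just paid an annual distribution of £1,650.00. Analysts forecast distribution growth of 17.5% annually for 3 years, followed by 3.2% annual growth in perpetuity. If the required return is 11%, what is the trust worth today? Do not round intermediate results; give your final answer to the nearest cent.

D_1 = 1938.75000
D_2 = 2278.03125
D_3 = 2676.68672
Terminal value at year 3: TV = D_3×(1+g_2)/(r−g_2) = 2762.34069/0.078 = 35414.62428
P_0 = D_1/(1+r)^1 + D_2/(1+r)^2 + D_3/(1+r)^3 + TV/(1+r)^3
    = 1746.62162 + 1848.90127 + 1957.17026 + 25894.86804 = 31447.56119

£31447.56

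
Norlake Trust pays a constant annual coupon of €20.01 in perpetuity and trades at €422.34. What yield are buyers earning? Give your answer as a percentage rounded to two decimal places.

P = C/r ⇒ r = C/P = €20.01/€422.34 = 0.047379

4.74%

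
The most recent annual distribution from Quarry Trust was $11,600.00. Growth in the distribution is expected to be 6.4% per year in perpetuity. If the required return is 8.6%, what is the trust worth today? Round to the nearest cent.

D₁ = D₀ × (1 + g) = $11,600.00 × 1.064 = $12,342.4000
Growing perpetuity: P = D₁ / (r − g) = $12,342.4000 / (0.086 − 0.064) = $561,018.18

$561018.18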